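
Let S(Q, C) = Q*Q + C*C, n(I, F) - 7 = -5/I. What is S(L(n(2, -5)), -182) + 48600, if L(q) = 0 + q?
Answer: 326977/4 ≈ 81744.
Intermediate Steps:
n(I, F) = 7 - 5/I
L(q) = q
S(Q, C) = C² + Q² (S(Q, C) = Q² + C² = C² + Q²)
S(L(n(2, -5)), -182) + 48600 = ((-182)² + (7 - 5/2)²) + 48600 = (33124 + (7 - 5*½)²) + 48600 = (33124 + (7 - 5/2)²) + 48600 = (33124 + (9/2)²) + 48600 = (33124 + 81/4) + 48600 = 132577/4 + 48600 = 326977/4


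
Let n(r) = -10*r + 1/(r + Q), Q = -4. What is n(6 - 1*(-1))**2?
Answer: 43681/9 ≈ 4853.4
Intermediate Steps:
n(r) = 1/(-4 + r) - 10*r (n(r) = -10*r + 1/(r - 4) = -10*r + 1/(-4 + r) = 1/(-4 + r) - 10*r)
n(6 - 1*(-1))**2 = ((1 - 10*(6 - 1*(-1))**2 + 40*(6 - 1*(-1)))/(-4 + (6 - 1*(-1))))**2 = ((1 - 10*(6 + 1)**2 + 40*(6 + 1))/(-4 + (6 + 1)))**2 = ((1 - 10*7**2 + 40*7)/(-4 + 7))**2 = ((1 - 10*49 + 280)/3)**2 = ((1 - 490 + 280)/3)**2 = ((1/3)*(-209))**2 = (-209/3)**2 = 43681/9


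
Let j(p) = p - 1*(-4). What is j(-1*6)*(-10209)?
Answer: 20418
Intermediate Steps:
j(p) = 4 + p (j(p) = p + 4 = 4 + p)
j(-1*6)*(-10209) = (4 - 1*6)*(-10209) = (4 - 6)*(-10209) = -2*(-10209) = 20418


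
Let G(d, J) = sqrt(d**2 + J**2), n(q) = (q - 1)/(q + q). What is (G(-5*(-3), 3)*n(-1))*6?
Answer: 18*sqrt(26) ≈ 91.782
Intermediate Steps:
n(q) = (-1 + q)/(2*q) (n(q) = (-1 + q)/((2*q)) = (-1 + q)*(1/(2*q)) = (-1 + q)/(2*q))
G(d, J) = sqrt(J**2 + d**2)
(G(-5*(-3), 3)*n(-1))*6 = (sqrt(3**2 + (-5*(-3))**2)*((1/2)*(-1 - 1)/(-1)))*6 = (sqrt(9 + 15**2)*((1/2)*(-1)*(-2)))*6 = (sqrt(9 + 225)*1)*6 = (sqrt(234)*1)*6 = ((3*sqrt(26))*1)*6 = (3*sqrt(26))*6 = 18*sqrt(26)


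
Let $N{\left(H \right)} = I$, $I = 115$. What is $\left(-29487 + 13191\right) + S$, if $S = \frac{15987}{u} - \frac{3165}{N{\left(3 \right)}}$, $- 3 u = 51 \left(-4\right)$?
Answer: $- \frac{25162287}{1564} \approx -16088.0$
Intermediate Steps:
$u = 68$ ($u = - \frac{51 \left(-4\right)}{3} = \left(- \frac{1}{3}\right) \left(-204\right) = 68$)
$N{\left(H \right)} = 115$
$S = \frac{324657}{1564}$ ($S = \frac{15987}{68} - \frac{3165}{115} = 15987 \cdot \frac{1}{68} - \frac{633}{23} = \frac{15987}{68} - \frac{633}{23} = \frac{324657}{1564} \approx 207.58$)
$\left(-29487 + 13191\right) + S = \left(-29487 + 13191\right) + \frac{324657}{1564} = -16296 + \frac{324657}{1564} = - \frac{25162287}{1564}$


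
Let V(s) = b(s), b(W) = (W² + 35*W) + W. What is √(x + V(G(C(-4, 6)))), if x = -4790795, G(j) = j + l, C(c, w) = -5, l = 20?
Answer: I*√4790030 ≈ 2188.6*I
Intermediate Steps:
G(j) = 20 + j (G(j) = j + 20 = 20 + j)
b(W) = W² + 36*W
V(s) = s*(36 + s)
√(x + V(G(C(-4, 6)))) = √(-4790795 + (20 - 5)*(36 + (20 - 5))) = √(-4790795 + 15*(36 + 15)) = √(-4790795 + 15*51) = √(-4790795 + 765) = √(-4790030) = I*√4790030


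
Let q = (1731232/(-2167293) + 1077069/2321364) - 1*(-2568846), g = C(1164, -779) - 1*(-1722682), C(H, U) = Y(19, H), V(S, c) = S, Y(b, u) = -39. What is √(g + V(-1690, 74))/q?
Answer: 5031075947652*√191217/4308019213108837787 ≈ 0.00051068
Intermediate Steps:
C(H, U) = -39
g = 1722643 (g = -39 - 1*(-1722682) = -39 + 1722682 = 1722643)
q = 4308019213108837787/1677025315884 (q = (1731232*(-1/2167293) + 1077069*(1/2321364)) + 2568846 = (-1731232/2167293 + 359023/773788) + 2568846 = -561498512077/1677025315884 + 2568846 = 4308019213108837787/1677025315884 ≈ 2.5688e+6)
√(g + V(-1690, 74))/q = √(1722643 - 1690)/(4308019213108837787/1677025315884) = √1720953*(1677025315884/4308019213108837787) = (3*√191217)*(1677025315884/4308019213108837787) = 5031075947652*√191217/4308019213108837787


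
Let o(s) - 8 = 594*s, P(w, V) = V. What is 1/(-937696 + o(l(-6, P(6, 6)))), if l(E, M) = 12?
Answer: -1/930560 ≈ -1.0746e-6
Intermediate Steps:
o(s) = 8 + 594*s
1/(-937696 + o(l(-6, P(6, 6)))) = 1/(-937696 + (8 + 594*12)) = 1/(-937696 + (8 + 7128)) = 1/(-937696 + 7136) = 1/(-930560) = -1/930560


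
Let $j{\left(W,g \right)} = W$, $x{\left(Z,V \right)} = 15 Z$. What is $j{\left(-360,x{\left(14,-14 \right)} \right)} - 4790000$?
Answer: $-4790360$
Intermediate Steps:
$j{\left(-360,x{\left(14,-14 \right)} \right)} - 4790000 = -360 - 4790000 = -4790360$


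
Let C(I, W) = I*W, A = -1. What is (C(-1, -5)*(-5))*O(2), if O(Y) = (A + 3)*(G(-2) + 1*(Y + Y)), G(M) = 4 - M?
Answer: -500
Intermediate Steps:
O(Y) = 12 + 4*Y (O(Y) = (-1 + 3)*((4 - 1*(-2)) + 1*(Y + Y)) = 2*((4 + 2) + 1*(2*Y)) = 2*(6 + 2*Y) = 12 + 4*Y)
(C(-1, -5)*(-5))*O(2) = (-1*(-5)*(-5))*(12 + 4*2) = (5*(-5))*(12 + 8) = -25*20 = -500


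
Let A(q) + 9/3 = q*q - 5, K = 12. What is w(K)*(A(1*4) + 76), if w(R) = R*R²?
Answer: 145152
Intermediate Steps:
w(R) = R³
A(q) = -8 + q² (A(q) = -3 + (q*q - 5) = -3 + (q² - 5) = -3 + (-5 + q²) = -8 + q²)
w(K)*(A(1*4) + 76) = 12³*((-8 + (1*4)²) + 76) = 1728*((-8 + 4²) + 76) = 1728*((-8 + 16) + 76) = 1728*(8 + 76) = 1728*84 = 145152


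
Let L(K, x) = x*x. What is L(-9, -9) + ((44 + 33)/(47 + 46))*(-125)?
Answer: -2092/93 ≈ -22.495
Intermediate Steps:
L(K, x) = x²
L(-9, -9) + ((44 + 33)/(47 + 46))*(-125) = (-9)² + ((44 + 33)/(47 + 46))*(-125) = 81 + (77/93)*(-125) = 81 - 9625/93 = -2092/93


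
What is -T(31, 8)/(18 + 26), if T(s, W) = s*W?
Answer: -62/11 ≈ -5.6364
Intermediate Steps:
T(s, W) = W*s
-T(31, 8)/(18 + 26) = -8*31/(18 + 26) = -248/44 = -1*62/11 = -62/11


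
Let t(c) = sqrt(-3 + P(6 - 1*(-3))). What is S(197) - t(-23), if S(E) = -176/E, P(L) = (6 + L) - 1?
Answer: -176/197 - sqrt(11) ≈ -4.2100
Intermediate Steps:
P(L) = 5 + L
t(c) = sqrt(11) (t(c) = sqrt(-3 + (5 + (6 - 1*(-3)))) = sqrt(-3 + (5 + (6 + 3))) = sqrt(-3 + (5 + 9)) = sqrt(-3 + 14) = sqrt(11))
S(197) - t(-23) = -176/197 - sqrt(11)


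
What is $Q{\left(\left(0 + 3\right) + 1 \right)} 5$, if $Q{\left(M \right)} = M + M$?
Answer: $40$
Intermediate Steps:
$Q{\left(M \right)} = 2 M$
$Q{\left(\left(0 + 3\right) + 1 \right)} 5 = 2 \left(\left(0 + 3\right) + 1\right) 5 = 2 \left(3 + 1\right) 5 = 2 \cdot 4 \cdot 5 = 8 \cdot 5 = 40$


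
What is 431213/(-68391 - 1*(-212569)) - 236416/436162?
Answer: 76996369229/31442482418 ≈ 2.4488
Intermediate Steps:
431213/(-68391 - 1*(-212569)) - 236416/436162 = 431213/(-68391 + 212569) - 236416*1/436162 = 431213/144178 - 118208/218081 = 76996369229/31442482418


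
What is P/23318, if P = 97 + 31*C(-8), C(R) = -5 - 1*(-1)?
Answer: -27/23318 ≈ -0.0011579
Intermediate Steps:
C(R) = -4 (C(R) = -5 + 1 = -4)
P = -27 (P = 97 + 31*(-4) = 97 - 124 = -27)
P/23318 = -27/23318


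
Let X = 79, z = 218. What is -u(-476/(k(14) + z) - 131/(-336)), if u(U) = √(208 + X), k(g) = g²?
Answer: -√287 ≈ -16.941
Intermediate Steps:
u(U) = √287 (u(U) = √(208 + 79) = √287)
-u(-476/(k(14) + z) - 131/(-336)) = -√287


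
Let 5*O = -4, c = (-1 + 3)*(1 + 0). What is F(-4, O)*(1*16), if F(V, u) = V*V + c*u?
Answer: 1152/5 ≈ 230.40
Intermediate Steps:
c = 2 (c = 2*1 = 2)
O = -⅘ (O = (⅕)*(-4) = -⅘ ≈ -0.80000)
F(V, u) = V² + 2*u (F(V, u) = V*V + 2*u = V² + 2*u)
F(-4, O)*(1*16) = ((-4)² + 2*(-⅘))*(1*16) = (16 - 8/5)*16 = (72/5)*16 = 1152/5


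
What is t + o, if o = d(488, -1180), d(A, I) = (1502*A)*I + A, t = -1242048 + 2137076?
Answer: -864016164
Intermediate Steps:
t = 895028
d(A, I) = A + 1502*A*I (d(A, I) = 1502*A*I + A = A + 1502*A*I)
o = -864911192 (o = 488*(1 + 1502*(-1180)) = 488*(1 - 1772360) = 488*(-1772359) = -864911192)
t + o = 895028 - 864911192 = -864016164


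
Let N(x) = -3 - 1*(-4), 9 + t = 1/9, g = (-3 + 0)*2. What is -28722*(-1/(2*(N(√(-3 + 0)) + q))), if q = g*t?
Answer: 43083/163 ≈ 264.31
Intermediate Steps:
g = -6 (g = -3*2 = -6)
t = -80/9 (t = -9 + 1/9 = -9 + ⅑ = -80/9 ≈ -8.8889)
q = 160/3 (q = -6*(-80/9) = 160/3 ≈ 53.333)
N(x) = 1 (N(x) = -3 + 4 = 1)
-28722*(-1/(2*(N(√(-3 + 0)) + q))) = -28722*(-1/(2*(1 + 160/3))) = -28722/((163/3)*(-2)) = -28722/(-326/3) = -28722*(-3/326) = 43083/163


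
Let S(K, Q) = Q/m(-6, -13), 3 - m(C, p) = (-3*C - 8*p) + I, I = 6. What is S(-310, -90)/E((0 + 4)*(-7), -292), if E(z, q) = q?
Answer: -9/3650 ≈ -0.0024658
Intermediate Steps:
m(C, p) = -3 + 3*C + 8*p (m(C, p) = 3 - ((-3*C - 8*p) + 6) = 3 - ((-8*p - 3*C) + 6) = 3 - (6 - 8*p - 3*C) = 3 + (-6 + 3*C + 8*p) = -3 + 3*C + 8*p)
S(K, Q) = -Q/125 (S(K, Q) = Q/(-3 + 3*(-6) + 8*(-13)) = Q/(-3 - 18 - 104) = Q/(-125) = Q*(-1/125) = -Q/125)
S(-310, -90)/E((0 + 4)*(-7), -292) = -1/125*(-90)/(-292) = (18/25)*(-1/292) = -9/3650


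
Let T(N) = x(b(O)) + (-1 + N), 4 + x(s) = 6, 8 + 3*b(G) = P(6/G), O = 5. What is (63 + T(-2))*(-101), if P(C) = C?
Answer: -6262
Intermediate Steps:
b(G) = -8/3 + 2/G (b(G) = -8/3 + (6/G)/3 = -8/3 + 2/G)
x(s) = 2 (x(s) = -4 + 6 = 2)
T(N) = 1 + N (T(N) = 2 + (-1 + N) = 1 + N)
(63 + T(-2))*(-101) = (63 + (1 - 2))*(-101) = (63 - 1)*(-101) = 62*(-101) = -6262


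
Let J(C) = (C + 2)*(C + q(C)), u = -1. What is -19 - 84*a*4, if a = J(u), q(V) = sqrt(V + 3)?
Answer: 317 - 336*sqrt(2) ≈ -158.18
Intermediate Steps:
q(V) = sqrt(3 + V)
J(C) = (2 + C)*(C + sqrt(3 + C)) (J(C) = (C + 2)*(C + sqrt(3 + C)) = (2 + C)*(C + sqrt(3 + C)))
a = -1 + sqrt(2) (a = (-1)**2 + 2*(-1) + 2*sqrt(3 - 1) - sqrt(3 - 1) = 1 - 2 + 2*sqrt(2) - sqrt(2) = -1 + sqrt(2) ≈ 0.41421)
-19 - 84*a*4 = -19 - 84*(-1 + sqrt(2))*4 = -19 - 84*(-4 + 4*sqrt(2)) = -19 + (336 - 336*sqrt(2)) = 317 - 336*sqrt(2)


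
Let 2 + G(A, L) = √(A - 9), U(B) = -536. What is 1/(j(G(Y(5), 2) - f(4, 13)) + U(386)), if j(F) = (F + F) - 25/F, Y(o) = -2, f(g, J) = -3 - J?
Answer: (-√11 + 14*I)/(-7159*I + 480*√11) ≈ -0.0019616 - 2.707e-5*I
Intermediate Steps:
G(A, L) = -2 + √(-9 + A) (G(A, L) = -2 + √(A - 9) = -2 + √(-9 + A))
j(F) = -25/F + 2*F (j(F) = 2*F - 25/F = -25/F + 2*F)
1/(j(G(Y(5), 2) - f(4, 13)) + U(386)) = 1/((-25/((-2 + √(-9 - 2)) - (-3 - 1*13)) + 2*((-2 + √(-9 - 2)) - (-3 - 1*13))) - 536) = 1/((-25/((-2 + √(-11)) - (-3 - 13)) + 2*((-2 + √(-11)) - (-3 - 13))) - 536) = 1/((-25/((-2 + I*√11) - 1*(-16)) + 2*((-2 + I*√11) - 1*(-16))) - 536) = 1/((-25/((-2 + I*√11) + 16) + 2*((-2 + I*√11) + 16)) - 536) = 1/((-25/(14 + I*√11) + 2*(14 + I*√11)) - 536) = 1/((-25/(14 + I*√11) + (28 + 2*I*√11)) - 536) = 1/((28 - 25/(14 + I*√11) + 2*I*√11) - 536) = 1/(-508 - 25/(14 + I*√11) + 2*I*√11)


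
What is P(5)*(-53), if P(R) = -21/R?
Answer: 1113/5 ≈ 222.60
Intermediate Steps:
P(5)*(-53) = -21/5*(-53) = 1113/5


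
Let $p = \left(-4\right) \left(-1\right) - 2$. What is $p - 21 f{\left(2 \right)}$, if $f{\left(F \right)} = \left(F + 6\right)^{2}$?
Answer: $-1342$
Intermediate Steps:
$f{\left(F \right)} = \left(6 + F\right)^{2}$
$p = 2$ ($p = 4 - 2 = 2$)
$p - 21 f{\left(2 \right)} = 2 - 21 \left(6 + 2\right)^{2} = 2 - 21 \cdot 8^{2} = 2 - 1344 = -1342$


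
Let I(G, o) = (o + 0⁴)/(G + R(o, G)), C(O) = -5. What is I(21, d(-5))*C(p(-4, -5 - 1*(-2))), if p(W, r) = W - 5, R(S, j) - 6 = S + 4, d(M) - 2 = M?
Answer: 15/28 ≈ 0.53571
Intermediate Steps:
d(M) = 2 + M
R(S, j) = 10 + S (R(S, j) = 6 + (S + 4) = 6 + (4 + S) = 10 + S)
p(W, r) = -5 + W
I(G, o) = o/(10 + G + o) (I(G, o) = (o + 0⁴)/(G + (10 + o)) = (o + 0)/(10 + G + o) = o/(10 + G + o))
I(21, d(-5))*C(p(-4, -5 - 1*(-2))) = ((2 - 5)/(10 + 21 + (2 - 5)))*(-5) = -3/(10 + 21 - 3)*(-5) = -3/28*(-5) = 15/28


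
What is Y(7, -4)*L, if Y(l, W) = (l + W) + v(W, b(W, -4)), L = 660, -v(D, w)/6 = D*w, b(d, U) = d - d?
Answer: 1980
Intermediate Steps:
b(d, U) = 0
v(D, w) = -6*D*w
Y(l, W) = W + l (Y(l, W) = (l + W) - 6*W*0 = (W + l) + 0 = W + l)
Y(7, -4)*L = (-4 + 7)*660 = 3*660 = 1980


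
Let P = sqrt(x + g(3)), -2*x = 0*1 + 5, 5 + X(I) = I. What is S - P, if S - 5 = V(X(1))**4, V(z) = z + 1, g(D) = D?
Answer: 86 - sqrt(2)/2 ≈ 85.293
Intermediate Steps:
X(I) = -5 + I
x = -5/2 (x = -(0*1 + 5)/2 = -(0 + 5)/2 = -1/2*5 = -5/2 ≈ -2.5000)
V(z) = 1 + z
S = 86 (S = 5 + (1 + (-5 + 1))**4 = 5 + (1 - 4)**4 = 5 + (-3)**4 = 5 + 81 = 86)
P = sqrt(2)/2 (P = sqrt(-5/2 + 3) = sqrt(1/2) = sqrt(2)/2 ≈ 0.70711)
S - P = 86 - sqrt(2)/2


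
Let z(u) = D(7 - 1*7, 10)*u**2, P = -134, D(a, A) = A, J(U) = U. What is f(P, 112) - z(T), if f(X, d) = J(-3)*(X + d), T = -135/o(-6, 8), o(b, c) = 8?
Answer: -89013/32 ≈ -2781.7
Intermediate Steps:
T = -135/8 ≈ -16.875
z(u) = 10*u**2
f(X, d) = -3*X - 3*d (f(X, d) = -3*(X + d) = -3*X - 3*d)
f(P, 112) - z(T) = (-3*(-134) - 3*112) - 10*(-135/8)**2 = (402 - 336) - 10*18225/64 = 66 - 1*91125/32 = 66 - 91125/32 = -89013/32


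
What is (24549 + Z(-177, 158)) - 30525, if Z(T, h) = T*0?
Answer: -5976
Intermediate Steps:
Z(T, h) = 0
(24549 + Z(-177, 158)) - 30525 = (24549 + 0) - 30525 = 24549 - 30525 = -5976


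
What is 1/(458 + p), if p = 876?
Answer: 1/1334 ≈ 0.00074963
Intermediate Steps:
1/(458 + p) = 1/(458 + 876) = 1/1334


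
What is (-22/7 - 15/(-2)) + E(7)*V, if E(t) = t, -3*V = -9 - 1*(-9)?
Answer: 61/14 ≈ 4.3571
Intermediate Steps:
V = 0 (V = -(-9 - 1*(-9))/3 = -(-9 + 9)/3 = -⅓*0 = 0)
(-22/7 - 15/(-2)) + E(7)*V = (-22/7 - 15/(-2)) + 7*0 = (-22*⅐ - 15*(-½)) + 0 = (-22/7 + 15/2) + 0 = 61/14 + 0 = 61/14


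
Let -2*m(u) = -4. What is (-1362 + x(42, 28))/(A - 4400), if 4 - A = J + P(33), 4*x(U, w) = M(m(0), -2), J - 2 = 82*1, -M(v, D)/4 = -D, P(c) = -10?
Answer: 682/2235 ≈ 0.30515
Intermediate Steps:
m(u) = 2 (m(u) = -½*(-4) = 2)
M(v, D) = 4*D (M(v, D) = -(-4)*D = 4*D)
J = 84 (J = 2 + 82*1 = 2 + 82 = 84)
x(U, w) = -2 (x(U, w) = (4*(-2))/4 = (¼)*(-8) = -2)
A = -70 (A = 4 - (84 - 10) = 4 - 1*74 = 4 - 74 = -70)
(-1362 + x(42, 28))/(A - 4400) = (-1362 - 2)/(-70 - 4400) = -1364/(-4470) = -1364*(-1/4470) = 682/2235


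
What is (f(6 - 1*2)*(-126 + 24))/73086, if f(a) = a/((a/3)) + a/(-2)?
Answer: -17/12181 ≈ -0.0013956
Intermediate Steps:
f(a) = 3 - a/2 (f(a) = a/((a*(1/3))) + a*(-1/2) = a/((a/3)) - a/2 = a*(3/a) - a/2 = 3 - a/2)
(f(6 - 1*2)*(-126 + 24))/73086 = ((3 - (6 - 1*2)/2)*(-126 + 24))/73086 = ((3 - (6 - 2)/2)*(-102))*(1/73086) = ((3 - 1/2*4)*(-102))*(1/73086) = ((3 - 2)*(-102))*(1/73086) = (1*(-102))*(1/73086) = -102*1/73086 = -17/12181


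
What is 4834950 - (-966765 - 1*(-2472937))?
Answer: 3328778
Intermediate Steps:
4834950 - (-966765 - 1*(-2472937)) = 4834950 - (-966765 + 2472937) = 4834950 - 1*1506172 = 4834950 - 1506172 = 3328778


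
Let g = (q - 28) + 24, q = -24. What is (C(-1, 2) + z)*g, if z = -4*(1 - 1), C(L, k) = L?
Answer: 28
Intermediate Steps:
z = 0 (z = -4*0 = 0)
g = -28 (g = (-24 - 28) + 24 = -52 + 24 = -28)
(C(-1, 2) + z)*g = (-1 + 0)*(-28) = -1*(-28) = 28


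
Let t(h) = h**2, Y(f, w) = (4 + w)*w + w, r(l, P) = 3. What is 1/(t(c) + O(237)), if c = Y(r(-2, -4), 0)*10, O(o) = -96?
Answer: -1/96 ≈ -0.010417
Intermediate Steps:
Y(f, w) = w + w*(4 + w) (Y(f, w) = w*(4 + w) + w = w + w*(4 + w))
c = 0 (c = (0*(5 + 0))*10 = (0*5)*10 = 0*10 = 0)
1/(t(c) + O(237)) = 1/(0**2 - 96) = 1/(0 - 96) = 1/(-96) = -1/96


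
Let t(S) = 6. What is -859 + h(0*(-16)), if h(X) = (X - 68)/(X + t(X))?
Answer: -2611/3 ≈ -870.33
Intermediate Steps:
h(X) = (-68 + X)/(6 + X) (h(X) = (X - 68)/(X + 6) = (-68 + X)/(6 + X))
-859 + h(0*(-16)) = -859 + (-68 + 0*(-16))/(6 + 0*(-16)) = -859 + (-68 + 0)/(6 + 0) = -859 - 68/6 = -859 + (⅙)*(-68) = -859 - 34/3 = -2611/3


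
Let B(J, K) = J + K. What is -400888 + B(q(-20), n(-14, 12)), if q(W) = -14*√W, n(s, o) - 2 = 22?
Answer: -400864 - 28*I*√5 ≈ -4.0086e+5 - 62.61*I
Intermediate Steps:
n(s, o) = 24 (n(s, o) = 2 + 22 = 24)
-400888 + B(q(-20), n(-14, 12)) = -400888 + (-28*I*√5 + 24) = -400888 + (24 - 28*I*√5) = -400864 - 28*I*√5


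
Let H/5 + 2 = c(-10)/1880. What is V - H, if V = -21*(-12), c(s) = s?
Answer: 49261/188 ≈ 262.03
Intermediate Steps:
V = 252
H = -1885/188 (H = -10 + 5*(-10/1880) = -10 + 5*(-10*1/1880) = -10 + 5*(-1/188) = -10 - 5/188 = -1885/188 ≈ -10.027)
V - H = 252 - 1*(-1885/188) = 252 + 1885/188 = 49261/188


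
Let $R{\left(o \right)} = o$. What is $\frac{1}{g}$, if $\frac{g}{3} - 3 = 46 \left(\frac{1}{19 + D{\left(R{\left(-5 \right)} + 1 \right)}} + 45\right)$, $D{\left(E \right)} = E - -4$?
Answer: $\frac{19}{118299} \approx 0.00016061$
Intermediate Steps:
$D{\left(E \right)} = 4 + E$ ($D{\left(E \right)} = E + 4 = 4 + E$)
$g = \frac{118299}{19}$ ($g = 9 + 3 \cdot 46 \left(\frac{1}{19 + \left(4 + \left(-5 + 1\right)\right)} + 45\right) = 9 + 3 \cdot 46 \left(\frac{1}{19 + \left(4 - 4\right)} + 45\right) = 9 + 3 \cdot 46 \left(\frac{1}{19 + 0} + 45\right) = 9 + 3 \cdot 46 \left(\frac{1}{19} + 45\right) = 9 + 3 \cdot 46 \cdot \frac{856}{19} = 9 + 3 \cdot \frac{39376}{19} = 9 + \frac{118128}{19} = \frac{118299}{19} \approx 6226.3$)
$\frac{1}{g} = \frac{1}{\frac{118299}{19}} = \frac{19}{118299}$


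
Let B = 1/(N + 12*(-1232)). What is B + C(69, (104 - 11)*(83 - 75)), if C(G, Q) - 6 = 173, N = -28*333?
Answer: 4315331/24108 ≈ 179.00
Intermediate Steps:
N = -9324
C(G, Q) = 179 (C(G, Q) = 6 + 173 = 179)
B = -1/24108 (B = 1/(-9324 + 12*(-1232)) = 1/(-9324 - 14784) = 1/(-24108) = -1/24108 ≈ -4.1480e-5)
B + C(69, (104 - 11)*(83 - 75)) = -1/24108 + 179 = 4315331/24108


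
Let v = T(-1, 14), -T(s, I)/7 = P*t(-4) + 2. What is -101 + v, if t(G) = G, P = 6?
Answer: 53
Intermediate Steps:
T(s, I) = 154 (T(s, I) = -7*(6*(-4) + 2) = -7*(-24 + 2) = -7*(-22) = 154)
v = 154
-101 + v = -101 + 154 = 53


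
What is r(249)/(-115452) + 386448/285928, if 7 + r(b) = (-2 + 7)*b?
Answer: 2766388477/2063184966 ≈ 1.3408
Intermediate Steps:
r(b) = -7 + 5*b (r(b) = -7 + (-2 + 7)*b = -7 + 5*b)
r(249)/(-115452) + 386448/285928 = (-7 + 5*249)/(-115452) + 386448/285928 = (-7 + 1245)*(-1/115452) + 386448*(1/285928) = 1238*(-1/115452) + 48306/35741 = -619/57726 + 48306/35741 = 2766388477/2063184966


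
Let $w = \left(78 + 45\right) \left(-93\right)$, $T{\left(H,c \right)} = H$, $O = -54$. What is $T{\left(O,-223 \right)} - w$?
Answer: $11385$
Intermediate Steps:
$w = -11439$ ($w = 123 \left(-93\right) = -11439$)
$T{\left(O,-223 \right)} - w = -54 - -11439 = -54 + 11439 = 11385$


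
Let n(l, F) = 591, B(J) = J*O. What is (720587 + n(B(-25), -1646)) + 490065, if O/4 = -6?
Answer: 1211243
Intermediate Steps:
O = -24 (O = 4*(-6) = -24)
B(J) = -24*J (B(J) = J*(-24) = -24*J)
(720587 + n(B(-25), -1646)) + 490065 = (720587 + 591) + 490065 = 721178 + 490065 = 1211243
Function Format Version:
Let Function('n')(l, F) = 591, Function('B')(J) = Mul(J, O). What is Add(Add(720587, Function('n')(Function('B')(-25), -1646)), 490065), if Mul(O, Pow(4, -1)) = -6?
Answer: 1211243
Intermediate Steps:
O = -24 (O = Mul(4, -6) = -24)
Function('B')(J) = Mul(-24, J) (Function('B')(J) = Mul(J, -24) = Mul(-24, J))
Add(Add(720587, Function('n')(Function('B')(-25), -1646)), 490065) = Add(Add(720587, 591), 490065) = Add(721178, 490065) = 1211243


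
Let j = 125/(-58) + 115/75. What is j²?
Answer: 292681/756900 ≈ 0.38668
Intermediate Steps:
j = -541/870 (j = 125*(-1/58) + 115*(1/75) = -125/58 + 23/15 = -541/870 ≈ -0.62184)
j² = (-541/870)² = 292681/756900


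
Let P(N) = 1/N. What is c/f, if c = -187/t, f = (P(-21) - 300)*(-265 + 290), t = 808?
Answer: 3927/127280200 ≈ 3.0853e-5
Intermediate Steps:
f = -157525/21 (f = (1/(-21) - 300)*(-265 + 290) = (-1/21 - 300)*25 = -6301/21*25 = -157525/21 ≈ -7501.2)
c = -187/808 ≈ -0.23144
c/f = -187/(808*(-157525/21)) = -187/808*(-21/157525) = 3927/127280200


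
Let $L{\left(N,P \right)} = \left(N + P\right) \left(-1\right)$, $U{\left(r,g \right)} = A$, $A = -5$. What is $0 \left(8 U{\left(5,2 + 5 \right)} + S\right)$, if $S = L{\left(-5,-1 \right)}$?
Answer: $0$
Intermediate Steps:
$U{\left(r,g \right)} = -5$
$L{\left(N,P \right)} = - N - P$
$S = 6$ ($S = \left(-1\right) \left(-5\right) - -1 = 5 + 1 = 6$)
$0 \left(8 U{\left(5,2 + 5 \right)} + S\right) = 0 \left(8 \left(-5\right) + 6\right) = 0 \left(-40 + 6\right) = 0 \left(-34\right) = 0$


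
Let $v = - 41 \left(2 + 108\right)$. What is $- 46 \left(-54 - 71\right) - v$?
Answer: $10260$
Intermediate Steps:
$v = -4510$ ($v = \left(-41\right) 110 = -4510$)
$- 46 \left(-54 - 71\right) - v = - 46 \left(-54 - 71\right) - -4510 = \left(-46\right) \left(-125\right) + 4510 = 5750 + 4510 = 10260$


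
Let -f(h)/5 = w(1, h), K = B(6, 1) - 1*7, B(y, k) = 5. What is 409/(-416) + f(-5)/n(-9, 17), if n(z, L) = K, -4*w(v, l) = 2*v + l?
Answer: 371/416 ≈ 0.89183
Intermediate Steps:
K = -2 (K = 5 - 1*7 = 5 - 7 = -2)
w(v, l) = -v/2 - l/4 (w(v, l) = -(2*v + l)/4 = -(l + 2*v)/4 = -v/2 - l/4)
f(h) = 5/2 + 5*h/4 (f(h) = -5*(-½*1 - h/4) = -5*(-½ - h/4) = 5/2 + 5*h/4)
n(z, L) = -2
409/(-416) + f(-5)/n(-9, 17) = 409/(-416) + (5/2 + (5/4)*(-5))/(-2) = 409*(-1/416) + (5/2 - 25/4)*(-½) = -409/416 - 15/4*(-½) = -409/416 + 15/8 = 371/416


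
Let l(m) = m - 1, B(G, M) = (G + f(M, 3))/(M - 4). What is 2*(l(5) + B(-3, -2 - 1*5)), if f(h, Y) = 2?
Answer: 90/11 ≈ 8.1818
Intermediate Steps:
B(G, M) = (2 + G)/(-4 + M) (B(G, M) = (G + 2)/(M - 4) = (2 + G)/(-4 + M))
l(m) = -1 + m
2*(l(5) + B(-3, -2 - 1*5)) = 2*((-1 + 5) + (2 - 3)/(-4 + (-2 - 1*5))) = 2*(4 - 1/(-4 + (-2 - 5))) = 2*(4 - 1/(-4 - 7)) = 2*(4 - 1/(-11)) = 2*(4 - 1/11*(-1)) = 2*(4 + 1/11) = 2*(45/11) = 90/11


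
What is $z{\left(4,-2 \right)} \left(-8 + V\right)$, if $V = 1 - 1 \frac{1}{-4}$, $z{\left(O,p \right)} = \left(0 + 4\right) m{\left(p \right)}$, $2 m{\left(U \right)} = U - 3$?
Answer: $\frac{135}{2} \approx 67.5$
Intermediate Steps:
$m{\left(U \right)} = - \frac{3}{2} + \frac{U}{2}$ ($m{\left(U \right)} = \frac{U - 3}{2} = \frac{-3 + U}{2} = - \frac{3}{2} + \frac{U}{2}$)
$z{\left(O,p \right)} = -6 + 2 p$ ($z{\left(O,p \right)} = \left(0 + 4\right) \left(- \frac{3}{2} + \frac{p}{2}\right) = 4 \left(- \frac{3}{2} + \frac{p}{2}\right) = -6 + 2 p$)
$V = \frac{5}{4}$ ($V = 1 - 1 \left(- \frac{1}{4}\right) = 1 - - \frac{1}{4} = 1 + \frac{1}{4} = \frac{5}{4} \approx 1.25$)
$z{\left(4,-2 \right)} \left(-8 + V\right) = \left(-6 + 2 \left(-2\right)\right) \left(-8 + \frac{5}{4}\right) = \left(-6 - 4\right) \left(- \frac{27}{4}\right) = \left(-10\right) \left(- \frac{27}{4}\right) = \frac{135}{2}$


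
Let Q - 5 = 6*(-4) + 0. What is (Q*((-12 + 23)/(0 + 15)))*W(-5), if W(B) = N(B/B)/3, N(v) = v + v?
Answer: -418/45 ≈ -9.2889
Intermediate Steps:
N(v) = 2*v
W(B) = ⅔ (W(B) = (2*(B/B))/3 = (2*1)*(⅓) = 2*(⅓) = ⅔)
Q = -19 (Q = 5 + (6*(-4) + 0) = 5 + (-24 + 0) = 5 - 24 = -19)
(Q*((-12 + 23)/(0 + 15)))*W(-5) = -19*(-12 + 23)/(0 + 15)*(⅔) = -209/15*(⅔) = -19*11/15*(⅔) = -209/15*⅔ = -418/45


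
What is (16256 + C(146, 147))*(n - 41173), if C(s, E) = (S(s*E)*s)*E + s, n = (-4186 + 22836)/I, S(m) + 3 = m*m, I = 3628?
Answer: -369127279964968299284/907 ≈ -4.0698e+17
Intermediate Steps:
S(m) = -3 + m**2 (S(m) = -3 + m*m = -3 + m**2)
n = 9325/1814 (n = (-4186 + 22836)/3628 = 18650*(1/3628) = 9325/1814 ≈ 5.1406)
C(s, E) = s + E*s*(-3 + E**2*s**2) (C(s, E) = ((-3 + (s*E)**2)*s)*E + s = ((-3 + (E*s)**2)*s)*E + s = ((-3 + E**2*s**2)*s)*E + s = (s*(-3 + E**2*s**2))*E + s = E*s*(-3 + E**2*s**2) + s = s + E*s*(-3 + E**2*s**2))
(16256 + C(146, 147))*(n - 41173) = (16256 + 146*(1 + 147*(-3 + 147**2*146**2)))*(9325/1814 - 41173) = (16256 + 146*(1 + 147*(-3 + 21609*21316)))*(-74678497/1814) = (16256 + 146*(1 + 147*(-3 + 460617444)))*(-74678497/1814) = (16256 + 146*(1 + 147*460617441))*(-74678497/1814) = (16256 + 146*(1 + 67710763827))*(-74678497/1814) = (16256 + 146*67710763828)*(-74678497/1814) = (16256 + 9885771518888)*(-74678497/1814) = 9885771535144*(-74678497/1814) = -369127279964968299284/907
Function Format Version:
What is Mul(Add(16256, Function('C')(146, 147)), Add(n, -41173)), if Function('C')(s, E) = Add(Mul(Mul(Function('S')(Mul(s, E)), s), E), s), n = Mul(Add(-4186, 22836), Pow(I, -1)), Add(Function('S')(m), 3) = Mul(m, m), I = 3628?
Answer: Rational(-369127279964968299284, 907) ≈ -4.0698e+17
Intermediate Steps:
Function('S')(m) = Add(-3, Pow(m, 2)) (Function('S')(m) = Add(-3, Mul(m, m)) = Add(-3, Pow(m, 2)))
n = Rational(9325, 1814) (n = Mul(Add(-4186, 22836), Pow(3628, -1)) = Mul(18650, Rational(1, 3628)) = Rational(9325, 1814) ≈ 5.1406)
Function('C')(s, E) = Add(s, Mul(E, s, Add(-3, Mul(Pow(E, 2), Pow(s, 2))))) (Function('C')(s, E) = Add(Mul(Mul(Add(-3, Pow(Mul(s, E), 2)), s), E), s) = Add(Mul(Mul(Add(-3, Pow(Mul(E, s), 2)), s), E), s) = Add(Mul(Mul(Add(-3, Mul(Pow(E, 2), Pow(s, 2))), s), E), s) = Add(Mul(Mul(s, Add(-3, Mul(Pow(E, 2), Pow(s, 2)))), E), s) = Add(Mul(E, s, Add(-3, Mul(Pow(E, 2), Pow(s, 2)))), s) = Add(s, Mul(E, s, Add(-3, Mul(Pow(E, 2), Pow(s, 2))))))
Mul(Add(16256, Function('C')(146, 147)), Add(n, -41173)) = Mul(Add(16256, Mul(146, Add(1, Mul(147, Add(-3, Mul(Pow(147, 2), Pow(146, 2))))))), Add(Rational(9325, 1814), -41173)) = Mul(Add(16256, Mul(146, Add(1, Mul(147, Add(-3, Mul(21609, 21316)))))), Rational(-74678497, 1814)) = Mul(Add(16256, Mul(146, Add(1, Mul(147, Add(-3, 460617444))))), Rational(-74678497, 1814)) = Mul(Add(16256, Mul(146, Add(1, Mul(147, 460617441)))), Rational(-74678497, 1814)) = Mul(Add(16256, Mul(146, Add(1, 67710763827))), Rational(-74678497, 1814)) = Mul(Add(16256, Mul(146, 67710763828)), Rational(-74678497, 1814)) = Mul(Add(16256, 9885771518888), Rational(-74678497, 1814)) = Mul(9885771535144, Rational(-74678497, 1814)) = Rational(-369127279964968299284, 907)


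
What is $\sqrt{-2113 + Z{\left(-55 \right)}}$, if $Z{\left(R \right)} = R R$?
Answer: $4 \sqrt{57} \approx 30.199$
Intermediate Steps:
$Z{\left(R \right)} = R^{2}$
$\sqrt{-2113 + Z{\left(-55 \right)}} = \sqrt{-2113 + \left(-55\right)^{2}} = \sqrt{-2113 + 3025} = \sqrt{912} = 4 \sqrt{57}$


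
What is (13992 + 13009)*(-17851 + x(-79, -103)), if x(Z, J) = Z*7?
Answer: -496926404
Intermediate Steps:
x(Z, J) = 7*Z
(13992 + 13009)*(-17851 + x(-79, -103)) = (13992 + 13009)*(-17851 + 7*(-79)) = 27001*(-17851 - 553) = 27001*(-18404) = -496926404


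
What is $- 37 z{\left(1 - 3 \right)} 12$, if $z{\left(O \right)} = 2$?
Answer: $-888$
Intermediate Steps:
$- 37 z{\left(1 - 3 \right)} 12 = \left(-37\right) 2 \cdot 12 = \left(-74\right) 12 = -888$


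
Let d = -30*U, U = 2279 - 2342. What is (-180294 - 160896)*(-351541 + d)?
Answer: 119297424690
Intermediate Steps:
U = -63
d = 1890 (d = -30*(-63) = 1890)
(-180294 - 160896)*(-351541 + d) = (-180294 - 160896)*(-351541 + 1890) = -341190*(-349651) = 119297424690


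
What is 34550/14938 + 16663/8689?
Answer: 274558422/64898141 ≈ 4.2306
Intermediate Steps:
34550/14938 + 16663/8689 = 34550*(1/14938) + 16663*(1/8689) = 17275/7469 + 16663/8689 = 274558422/64898141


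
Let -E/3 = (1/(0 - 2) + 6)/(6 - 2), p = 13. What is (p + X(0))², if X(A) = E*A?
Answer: 169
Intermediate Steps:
E = -33/8 (E = -3*(1/(0 - 2) + 6)/(6 - 2) = -3*(1/(-2) + 6)/4 = -3*(-½ + 6)/4 = -33/(2*4) = -3*11/8 = -33/8 ≈ -4.1250)
X(A) = -33*A/8
(p + X(0))² = (13 - 33/8*0)² = (13 + 0)² = 13² = 169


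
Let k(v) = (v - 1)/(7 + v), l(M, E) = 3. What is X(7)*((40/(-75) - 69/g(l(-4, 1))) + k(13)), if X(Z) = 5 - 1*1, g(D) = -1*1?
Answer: 4144/15 ≈ 276.27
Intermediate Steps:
g(D) = -1
X(Z) = 4 (X(Z) = 5 - 1 = 4)
k(v) = (-1 + v)/(7 + v)
X(7)*((40/(-75) - 69/g(l(-4, 1))) + k(13)) = 4*((40/(-75) - 69/(-1)) + (-1 + 13)/(7 + 13)) = 4*((40*(-1/75) - 69*(-1)) + 12/20) = 4*((-8/15 + 69) + (1/20)*12) = 4*(1027/15 + 3/5) = 4*(1036/15) = 4144/15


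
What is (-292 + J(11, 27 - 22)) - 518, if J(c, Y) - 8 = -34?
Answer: -836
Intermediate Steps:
J(c, Y) = -26 (J(c, Y) = 8 - 34 = -26)
(-292 + J(11, 27 - 22)) - 518 = (-292 - 26) - 518 = -318 - 518 = -836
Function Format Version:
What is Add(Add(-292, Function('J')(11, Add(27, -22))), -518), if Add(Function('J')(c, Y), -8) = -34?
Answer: -836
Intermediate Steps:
Function('J')(c, Y) = -26 (Function('J')(c, Y) = Add(8, -34) = -26)
Add(Add(-292, Function('J')(11, Add(27, -22))), -518) = Add(Add(-292, -26), -518) = Add(-318, -518) = -836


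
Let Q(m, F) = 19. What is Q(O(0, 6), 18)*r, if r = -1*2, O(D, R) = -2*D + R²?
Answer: -38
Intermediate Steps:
O(D, R) = R² - 2*D
r = -2
Q(O(0, 6), 18)*r = 19*(-2) = -38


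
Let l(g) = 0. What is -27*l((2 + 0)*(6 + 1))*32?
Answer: 0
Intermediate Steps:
-27*l((2 + 0)*(6 + 1))*32 = -27*0*32 = 0*32 = 0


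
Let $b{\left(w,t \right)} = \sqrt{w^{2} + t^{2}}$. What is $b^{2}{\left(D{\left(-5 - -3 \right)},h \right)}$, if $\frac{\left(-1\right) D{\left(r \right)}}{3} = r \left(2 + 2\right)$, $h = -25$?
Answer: $1201$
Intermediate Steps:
$D{\left(r \right)} = - 12 r$ ($D{\left(r \right)} = - 3 r \left(2 + 2\right) = - 3 r 4 = - 3 \cdot 4 r = - 12 r$)
$b{\left(w,t \right)} = \sqrt{t^{2} + w^{2}}$
$b^{2}{\left(D{\left(-5 - -3 \right)},h \right)} = \left(\sqrt{\left(-25\right)^{2} + \left(- 12 \left(-5 - -3\right)\right)^{2}}\right)^{2} = \left(\sqrt{625 + \left(- 12 \left(-5 + 3\right)\right)^{2}}\right)^{2} = \left(\sqrt{625 + \left(\left(-12\right) \left(-2\right)\right)^{2}}\right)^{2} = \left(\sqrt{625 + 24^{2}}\right)^{2} = \left(\sqrt{625 + 576}\right)^{2} = \left(\sqrt{1201}\right)^{2} = 1201$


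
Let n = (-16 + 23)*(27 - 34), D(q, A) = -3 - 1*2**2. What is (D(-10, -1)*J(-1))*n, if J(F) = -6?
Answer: -2058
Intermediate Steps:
D(q, A) = -7 (D(q, A) = -3 - 1*4 = -3 - 4 = -7)
n = -49 (n = 7*(-7) = -49)
(D(-10, -1)*J(-1))*n = -7*(-6)*(-49) = 42*(-49) = -2058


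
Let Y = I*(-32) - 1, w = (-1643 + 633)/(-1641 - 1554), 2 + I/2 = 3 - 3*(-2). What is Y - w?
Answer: -287113/639 ≈ -449.32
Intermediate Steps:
I = 14 (I = -4 + 2*(3 - 3*(-2)) = -4 + 2*(3 + 6) = -4 + 2*9 = -4 + 18 = 14)
w = 202/639 (w = -1010/(-3195) = -1010*(-1/3195) = 202/639 ≈ 0.31612)
Y = -449 (Y = 14*(-32) - 1 = -448 - 1 = -449)
Y - w = -449 - 1*202/639 = -449 - 202/639 = -287113/639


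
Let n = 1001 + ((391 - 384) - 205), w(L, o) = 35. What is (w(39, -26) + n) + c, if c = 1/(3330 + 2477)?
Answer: 4866267/5807 ≈ 838.00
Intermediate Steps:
c = 1/5807 ≈ 0.00017221
n = 803 (n = 1001 + (7 - 205) = 1001 - 198 = 803)
(w(39, -26) + n) + c = (35 + 803) + 1/5807 = 838 + 1/5807 = 4866267/5807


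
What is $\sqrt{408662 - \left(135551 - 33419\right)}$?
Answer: $\sqrt{306530} \approx 553.65$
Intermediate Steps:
$\sqrt{408662 - \left(135551 - 33419\right)} = \sqrt{408662 - 102132} = \sqrt{306530}$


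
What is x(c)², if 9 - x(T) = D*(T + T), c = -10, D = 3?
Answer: 4761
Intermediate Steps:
x(T) = 9 - 6*T (x(T) = 9 - 3*(T + T) = 9 - 3*2*T = 9 - 6*T)
x(c)² = (9 - 6*(-10))² = (9 + 60)² = 69² = 4761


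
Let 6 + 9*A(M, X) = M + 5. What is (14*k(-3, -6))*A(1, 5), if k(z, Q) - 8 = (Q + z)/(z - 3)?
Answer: 0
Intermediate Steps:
A(M, X) = -1/9 + M/9 (A(M, X) = -2/3 + (M + 5)/9 = -2/3 + (5 + M)/9 = -2/3 + (5/9 + M/9) = -1/9 + M/9)
k(z, Q) = 8 + (Q + z)/(-3 + z) (k(z, Q) = 8 + (Q + z)/(z - 3) = 8 + (Q + z)/(-3 + z))
(14*k(-3, -6))*A(1, 5) = (14*((-24 - 6 + 9*(-3))/(-3 - 3)))*(-1/9 + (1/9)*1) = (14*((-24 - 6 - 27)/(-6)))*(-1/9 + 1/9) = (14*(-1/6*(-57)))*0 = (14*(19/2))*0 = 133*0 = 0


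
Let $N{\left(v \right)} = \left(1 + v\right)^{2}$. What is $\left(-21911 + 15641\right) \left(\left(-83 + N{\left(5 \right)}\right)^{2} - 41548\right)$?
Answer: $246655530$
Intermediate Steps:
$\left(-21911 + 15641\right) \left(\left(-83 + N{\left(5 \right)}\right)^{2} - 41548\right) = \left(-21911 + 15641\right) \left(\left(-83 + \left(1 + 5\right)^{2}\right)^{2} - 41548\right) = - 6270 \left(\left(-83 + 6^{2}\right)^{2} - 41548\right) = - 6270 \left(\left(-83 + 36\right)^{2} - 41548\right) = - 6270 \left(\left(-47\right)^{2} - 41548\right) = - 6270 \left(2209 - 41548\right) = \left(-6270\right) \left(-39339\right) = 246655530$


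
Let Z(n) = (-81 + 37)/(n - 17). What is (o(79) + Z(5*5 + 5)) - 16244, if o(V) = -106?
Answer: -212594/13 ≈ -16353.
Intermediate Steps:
Z(n) = -44/(-17 + n)
(o(79) + Z(5*5 + 5)) - 16244 = (-106 - 44/(-17 + (5*5 + 5))) - 16244 = (-106 - 44/(-17 + (25 + 5))) - 16244 = (-106 - 44/(-17 + 30)) - 16244 = (-106 - 44/13) - 16244 = -1422/13 - 16244 = -212594/13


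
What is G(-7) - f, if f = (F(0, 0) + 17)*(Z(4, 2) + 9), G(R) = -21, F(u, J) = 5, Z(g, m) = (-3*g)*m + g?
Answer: 221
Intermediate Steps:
Z(g, m) = g - 3*g*m (Z(g, m) = -3*g*m + g = g - 3*g*m)
f = -242 (f = (5 + 17)*(4*(1 - 3*2) + 9) = 22*(4*(1 - 6) + 9) = 22*(4*(-5) + 9) = 22*(-20 + 9) = 22*(-11) = -242)
G(-7) - f = -21 - 1*(-242) = -21 + 242 = 221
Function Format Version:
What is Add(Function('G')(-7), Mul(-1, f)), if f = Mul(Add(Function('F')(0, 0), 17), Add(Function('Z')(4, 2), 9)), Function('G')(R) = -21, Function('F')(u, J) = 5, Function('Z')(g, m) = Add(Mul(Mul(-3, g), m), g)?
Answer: 221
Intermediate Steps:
Function('Z')(g, m) = Add(g, Mul(-3, g, m)) (Function('Z')(g, m) = Add(Mul(-3, g, m), g) = Add(g, Mul(-3, g, m)))
f = -242 (f = Mul(Add(5, 17), Add(Mul(4, Add(1, Mul(-3, 2))), 9)) = Mul(22, Add(Mul(4, Add(1, -6)), 9)) = Mul(22, Add(Mul(4, -5), 9)) = Mul(22, Add(-20, 9)) = Mul(22, -11) = -242)
Add(Function('G')(-7), Mul(-1, f)) = Add(-21, Mul(-1, -242)) = Add(-21, 242) = 221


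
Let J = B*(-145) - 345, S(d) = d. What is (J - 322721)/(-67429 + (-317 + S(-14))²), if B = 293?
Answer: -365551/42132 ≈ -8.6763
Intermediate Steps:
J = -42830 (J = 293*(-145) - 345 = -42485 - 345 = -42830)
(J - 322721)/(-67429 + (-317 + S(-14))²) = (-42830 - 322721)/(-67429 + (-317 - 14)²) = -365551/(-67429 + (-331)²) = -365551/(-67429 + 109561) = -365551/42132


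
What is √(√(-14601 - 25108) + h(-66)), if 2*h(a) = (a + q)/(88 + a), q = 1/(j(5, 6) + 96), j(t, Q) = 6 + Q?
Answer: √(-235191 + 156816*I*√39709)/396 ≈ 9.9443 + 10.019*I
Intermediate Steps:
q = 1/108 (q = 1/((6 + 6) + 96) = 1/(12 + 96) = 1/108 ≈ 0.0092593)
h(a) = (1/108 + a)/(2*(88 + a)) (h(a) = ((a + 1/108)/(88 + a))/2 = ((1/108 + a)/(88 + a))/2 = (1/108 + a)/(2*(88 + a)))
√(√(-14601 - 25108) + h(-66)) = √(√(-14601 - 25108) + (1 + 108*(-66))/(216*(88 - 66))) = √(√(-39709) + (1/216)*(1 - 7128)/22) = √(I*√39709 + (1/216)*(1/22)*(-7127)) = √(I*√39709 - 7127/4752) = √(-7127/4752 + I*√39709)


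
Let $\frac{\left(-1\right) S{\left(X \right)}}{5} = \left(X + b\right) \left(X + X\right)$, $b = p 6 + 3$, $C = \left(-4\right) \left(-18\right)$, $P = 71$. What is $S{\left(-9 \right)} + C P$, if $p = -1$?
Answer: $4032$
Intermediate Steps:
$C = 72$
$b = -3$ ($b = \left(-1\right) 6 + 3 = -6 + 3 = -3$)
$S{\left(X \right)} = - 10 X \left(-3 + X\right)$ ($S{\left(X \right)} = - 5 \left(X - 3\right) \left(X + X\right) = - 5 \left(-3 + X\right) 2 X = - 5 \cdot 2 X \left(-3 + X\right) = - 10 X \left(-3 + X\right)$)
$S{\left(-9 \right)} + C P = 10 \left(-9\right) \left(3 - -9\right) + 72 \cdot 71 = 10 \left(-9\right) \left(3 + 9\right) + 5112 = 10 \left(-9\right) 12 + 5112 = -1080 + 5112 = 4032$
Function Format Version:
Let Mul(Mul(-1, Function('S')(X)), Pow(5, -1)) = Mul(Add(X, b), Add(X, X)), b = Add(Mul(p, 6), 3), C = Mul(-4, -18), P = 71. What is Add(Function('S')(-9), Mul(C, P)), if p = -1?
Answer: 4032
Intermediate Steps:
C = 72
b = -3 (b = Add(Mul(-1, 6), 3) = Add(-6, 3) = -3)
Function('S')(X) = Mul(-10, X, Add(-3, X)) (Function('S')(X) = Mul(-5, Mul(Add(X, -3), Add(X, X))) = Mul(-5, Mul(Add(-3, X), Mul(2, X))) = Mul(-5, Mul(2, X, Add(-3, X))) = Mul(-10, X, Add(-3, X)))
Add(Function('S')(-9), Mul(C, P)) = Add(Mul(10, -9, Add(3, Mul(-1, -9))), Mul(72, 71)) = Add(Mul(10, -9, Add(3, 9)), 5112) = Add(Mul(10, -9, 12), 5112) = Add(-1080, 5112) = 4032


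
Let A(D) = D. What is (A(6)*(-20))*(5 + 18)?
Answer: -2760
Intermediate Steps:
(A(6)*(-20))*(5 + 18) = (6*(-20))*(5 + 18) = -120*23 = -2760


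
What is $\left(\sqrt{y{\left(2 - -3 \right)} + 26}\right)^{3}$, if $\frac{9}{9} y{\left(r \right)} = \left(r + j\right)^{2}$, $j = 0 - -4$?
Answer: $107 \sqrt{107} \approx 1106.8$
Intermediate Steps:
$j = 4$ ($j = 0 + 4 = 4$)
$y{\left(r \right)} = \left(4 + r\right)^{2}$ ($y{\left(r \right)} = \left(r + 4\right)^{2} = \left(4 + r\right)^{2}$)
$\left(\sqrt{y{\left(2 - -3 \right)} + 26}\right)^{3} = \left(\sqrt{\left(4 + \left(2 - -3\right)\right)^{2} + 26}\right)^{3} = \left(\sqrt{\left(4 + \left(2 + 3\right)\right)^{2} + 26}\right)^{3} = \left(\sqrt{\left(4 + 5\right)^{2} + 26}\right)^{3} = \left(\sqrt{9^{2} + 26}\right)^{3} = \left(\sqrt{81 + 26}\right)^{3} = \left(\sqrt{107}\right)^{3} = 107 \sqrt{107}$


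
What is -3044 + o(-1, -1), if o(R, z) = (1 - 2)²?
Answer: -3043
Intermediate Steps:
o(R, z) = 1 (o(R, z) = (-1)² = 1)
-3044 + o(-1, -1) = -3044 + 1 = -3043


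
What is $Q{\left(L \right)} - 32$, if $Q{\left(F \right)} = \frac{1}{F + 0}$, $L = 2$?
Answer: $- \frac{63}{2} \approx -31.5$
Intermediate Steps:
$Q{\left(F \right)} = \frac{1}{F}$
$Q{\left(L \right)} - 32 = \frac{1}{2} - 32 = - \frac{63}{2}$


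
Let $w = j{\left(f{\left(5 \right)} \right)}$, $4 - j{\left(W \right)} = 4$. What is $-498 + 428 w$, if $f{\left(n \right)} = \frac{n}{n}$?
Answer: $-498$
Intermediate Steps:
$f{\left(n \right)} = 1$
$j{\left(W \right)} = 0$ ($j{\left(W \right)} = 4 - 4 = 0$)
$w = 0$
$-498 + 428 w = -498 + 428 \cdot 0 = -498 + 0 = -498$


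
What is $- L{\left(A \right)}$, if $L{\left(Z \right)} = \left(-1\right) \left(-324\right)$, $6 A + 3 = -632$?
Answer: $-324$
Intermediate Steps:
$A = - \frac{635}{6}$ ($A = - \frac{1}{2} + \frac{1}{6} \left(-632\right) = - \frac{1}{2} - \frac{316}{3} = - \frac{635}{6} \approx -105.83$)
$L{\left(Z \right)} = 324$
$- L{\left(A \right)} = \left(-1\right) 324 = -324$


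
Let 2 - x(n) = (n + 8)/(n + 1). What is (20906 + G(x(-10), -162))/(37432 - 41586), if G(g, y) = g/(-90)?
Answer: -4233461/841185 ≈ -5.0327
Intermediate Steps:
x(n) = 2 - (8 + n)/(1 + n) (x(n) = 2 - (n + 8)/(n + 1) = 2 - (8 + n)/(1 + n))
G(g, y) = -g/90 (G(g, y) = g*(-1/90) = -g/90)
(20906 + G(x(-10), -162))/(37432 - 41586) = (20906 - (-6 - 10)/(90*(1 - 10)))/(37432 - 41586) = (20906 - (-16)/(90*(-9)))/(-4154) = (20906 - (-1)*(-16)/810)*(-1/4154) = (20906 - 1/90*16/9)*(-1/4154) = (20906 - 8/405)*(-1/4154) = (8466922/405)*(-1/4154) = -4233461/841185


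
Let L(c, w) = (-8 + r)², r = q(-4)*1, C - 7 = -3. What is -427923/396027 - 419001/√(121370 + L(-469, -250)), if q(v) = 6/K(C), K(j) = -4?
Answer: -47547/44003 - 279334*√485841/161947 ≈ -1203.3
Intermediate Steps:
C = 4 (C = 7 - 3 = 4)
q(v) = -3/2 (q(v) = 6/(-4) = 6*(-¼) = -3/2)
r = -3/2 (r = -3/2*1 = -3/2 ≈ -1.5000)
L(c, w) = 361/4 (L(c, w) = (-8 - 3/2)² = (-19/2)² = 361/4)
-427923/396027 - 419001/√(121370 + L(-469, -250)) = -427923/396027 - 419001/√(121370 + 361/4) = -427923*1/396027 - 419001*2*√485841/485841 = -47547/44003 - 419001*2*√485841/485841 = -47547/44003 - 279334*√485841/161947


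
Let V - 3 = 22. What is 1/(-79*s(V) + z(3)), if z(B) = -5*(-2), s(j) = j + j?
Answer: -1/3940 ≈ -0.00025381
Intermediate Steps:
V = 25 (V = 3 + 22 = 25)
s(j) = 2*j
z(B) = 10
1/(-79*s(V) + z(3)) = 1/(-158*25 + 10) = 1/(-79*50 + 10) = 1/(-3950 + 10) = 1/(-3940) = -1/3940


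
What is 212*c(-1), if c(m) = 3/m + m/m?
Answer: -424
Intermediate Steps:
c(m) = 1 + 3/m (c(m) = 3/m + 1 = 1 + 3/m)
212*c(-1) = 212*((3 - 1)/(-1)) = 212*(-1*2) = 212*(-2) = -424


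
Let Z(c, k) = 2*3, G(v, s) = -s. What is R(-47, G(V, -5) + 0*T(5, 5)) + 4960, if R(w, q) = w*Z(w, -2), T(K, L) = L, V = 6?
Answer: 4678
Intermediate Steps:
Z(c, k) = 6
R(w, q) = 6*w (R(w, q) = w*6 = 6*w)
R(-47, G(V, -5) + 0*T(5, 5)) + 4960 = 6*(-47) + 4960 = -282 + 4960 = 4678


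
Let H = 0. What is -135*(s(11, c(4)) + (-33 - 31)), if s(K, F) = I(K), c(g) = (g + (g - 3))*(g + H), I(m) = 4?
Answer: 8100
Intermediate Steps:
c(g) = g*(-3 + 2*g) (c(g) = (g + (g - 3))*(g + 0) = (g + (-3 + g))*g = (-3 + 2*g)*g = g*(-3 + 2*g))
s(K, F) = 4
-135*(s(11, c(4)) + (-33 - 31)) = -135*(4 + (-33 - 31)) = -135*(4 - 64) = -135*(-60) = 8100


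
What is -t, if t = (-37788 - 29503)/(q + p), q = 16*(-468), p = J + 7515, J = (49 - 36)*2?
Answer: 67291/53 ≈ 1269.6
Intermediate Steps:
J = 26 (J = 13*2 = 26)
p = 7541 (p = 26 + 7515 = 7541)
q = -7488
t = -67291/53 (t = (-37788 - 29503)/(-7488 + 7541) = -67291/53 ≈ -1269.6)
-t = -1*(-67291/53) = 67291/53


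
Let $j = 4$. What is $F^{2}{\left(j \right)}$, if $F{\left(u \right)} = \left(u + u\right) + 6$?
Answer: $196$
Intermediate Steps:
$F{\left(u \right)} = 6 + 2 u$ ($F{\left(u \right)} = 2 u + 6 = 6 + 2 u$)
$F^{2}{\left(j \right)} = \left(6 + 2 \cdot 4\right)^{2} = \left(6 + 8\right)^{2} = 14^{2} = 196$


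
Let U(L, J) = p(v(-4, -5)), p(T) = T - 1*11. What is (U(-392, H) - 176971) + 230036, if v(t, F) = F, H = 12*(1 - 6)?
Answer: 53049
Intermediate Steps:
H = -60 (H = 12*(-5) = -60)
p(T) = -11 + T (p(T) = T - 11 = -11 + T)
U(L, J) = -16 (U(L, J) = -11 - 5 = -16)
(U(-392, H) - 176971) + 230036 = (-16 - 176971) + 230036 = -176987 + 230036 = 53049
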